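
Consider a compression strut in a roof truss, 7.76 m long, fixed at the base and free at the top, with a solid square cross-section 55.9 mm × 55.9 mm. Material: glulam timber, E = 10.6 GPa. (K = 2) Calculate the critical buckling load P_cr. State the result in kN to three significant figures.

P_cr ≈ 0.353 kN

I = a⁴/12 = 55.9⁴/12 = 8.137×10^5 mm⁴
I = 8.137×10^5 mm⁴ = 8.137×10^-7 m⁴
Effective length L_e = K·L = 2 × 7.76 = 15.52 m
P_cr = π²EI / L_e² = π² × 10.6×10⁹ × 8.137×10^-7 / 15.52² = 353.4 N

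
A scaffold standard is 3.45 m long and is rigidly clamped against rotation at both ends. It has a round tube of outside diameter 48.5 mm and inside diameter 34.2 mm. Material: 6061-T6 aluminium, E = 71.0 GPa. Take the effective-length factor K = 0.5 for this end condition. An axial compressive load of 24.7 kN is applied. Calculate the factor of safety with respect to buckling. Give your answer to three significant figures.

d_o = 48.5 mm, d_i = 34.2 mm
I = π(d_o⁴ − d_i⁴)/64 = π(48.5⁴ − 34.20⁴)/64 = 2.045×10^5 mm⁴
I = 2.045×10^5 mm⁴ = 2.045×10^-7 m⁴
Effective length L_e = K·L = 0.5 × 3.45 = 1.725 m
P_cr = π²EI / L_e² = π² × 71.0×10⁹ × 2.045×10^-7 / 1.725² = 4.815×10^4 N
Factor of safety n = P_cr / P = 48.147 / 24.7 = 1.95

n ≈ 1.95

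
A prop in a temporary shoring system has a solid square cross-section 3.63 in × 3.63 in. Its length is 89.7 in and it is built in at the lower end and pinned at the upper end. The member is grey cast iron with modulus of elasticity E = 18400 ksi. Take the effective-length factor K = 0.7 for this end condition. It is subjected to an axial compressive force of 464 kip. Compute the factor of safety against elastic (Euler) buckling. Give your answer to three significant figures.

I = a⁴/12 = 3.63⁴/12 = 14.47 in⁴
Effective length L_e = K·L = 0.7 × 89.7 = 62.79 in
P_cr = π²EI / L_e² = π² × 18400×10³ × 14.47 / 62.79² = 6.665×10^5 lb
Factor of safety n = P_cr / P = 666.47 / 464 = 1.44

n ≈ 1.44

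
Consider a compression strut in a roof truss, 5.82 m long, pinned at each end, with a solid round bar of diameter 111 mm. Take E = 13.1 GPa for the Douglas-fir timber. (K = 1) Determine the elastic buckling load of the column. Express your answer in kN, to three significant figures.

I = πd⁴/64 = π×111⁴/64 = 7.452×10^6 mm⁴
I = 7.452×10^6 mm⁴ = 7.452×10^-6 m⁴
Effective length L_e = K·L = 1 × 5.82 = 5.820 m
P_cr = π²EI / L_e² = π² × 13.1×10⁹ × 7.452×10^-6 / 5.820² = 2.844×10^4 N

P_cr ≈ 28.4 kN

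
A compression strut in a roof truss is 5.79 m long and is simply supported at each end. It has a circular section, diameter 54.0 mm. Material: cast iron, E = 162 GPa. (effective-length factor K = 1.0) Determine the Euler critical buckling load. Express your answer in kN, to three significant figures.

I = πd⁴/64 = π×54.0⁴/64 = 4.174×10^5 mm⁴
I = 4.174×10^5 mm⁴ = 4.174×10^-7 m⁴
Effective length L_e = K·L = 1 × 5.79 = 5.790 m
P_cr = π²EI / L_e² = π² × 162×10⁹ × 4.174×10^-7 / 5.790² = 1.991×10^4 N

P_cr ≈ 19.9 kN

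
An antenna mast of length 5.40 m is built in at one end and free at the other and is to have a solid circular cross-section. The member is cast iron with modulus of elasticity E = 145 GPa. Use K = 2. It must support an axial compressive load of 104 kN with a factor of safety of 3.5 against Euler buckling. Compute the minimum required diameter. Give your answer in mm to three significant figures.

d ≈ 157 mm

Required P_cr = n·P = 3.5 × 104 = 364.0 kN
L_e = K·L = 2 × 5.40 = 10.80 m
Required I = P_cr·L_e²/(π²E) = 3.640×10^5 × 10.80² / (π² × 1.45×10^11) = 2.967×10^-5 m⁴
I_req = 2.967×10^7 mm⁴
Solid circle: I = πd⁴/64  ⇒  d = (64I/π)^(1/4) = (64×2.967×10^7/π)^(1/4) = 157 mm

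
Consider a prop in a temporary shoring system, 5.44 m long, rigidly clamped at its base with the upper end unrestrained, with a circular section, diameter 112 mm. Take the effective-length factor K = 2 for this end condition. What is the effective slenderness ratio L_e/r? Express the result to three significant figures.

For a solid circle r = d/4 = 112/4 = 28.00 mm
L_e = K·L = 2 × 5.44 m = 10.88 m = 10880 mm
λ = L_e / r_min = 10880 / 28.00 = 389

λ ≈ 389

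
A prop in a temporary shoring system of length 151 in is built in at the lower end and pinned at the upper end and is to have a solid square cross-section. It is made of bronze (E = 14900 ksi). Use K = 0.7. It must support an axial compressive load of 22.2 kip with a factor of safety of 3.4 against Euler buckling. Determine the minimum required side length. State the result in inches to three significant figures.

a ≈ 2.88 in

Required P_cr = n·P = 3.4 × 22.2 = 75.48 kip
L_e = K·L = 0.7 × 151 = 105.7 in
Required I = P_cr·L_e²/(π²E) = 7.548×10^4 × 105.7² / (π² × 1.49×10^7) = 5.735 in⁴
Solid square: I = a⁴/12  ⇒  a = (12I)^(1/4) = (12×5.735)^(1/4) = 2.88 in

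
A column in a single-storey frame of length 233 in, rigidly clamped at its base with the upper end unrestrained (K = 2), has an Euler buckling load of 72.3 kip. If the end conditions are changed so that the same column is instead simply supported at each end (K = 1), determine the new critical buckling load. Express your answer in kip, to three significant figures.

P_cr ≈ 289 kip

P_cr ∝ 1/K², so P_cr,new = P_cr,old × (K_old/K_new)² = 72.3 × (2/1)²
= 72.3 × 4.000 = 289 kip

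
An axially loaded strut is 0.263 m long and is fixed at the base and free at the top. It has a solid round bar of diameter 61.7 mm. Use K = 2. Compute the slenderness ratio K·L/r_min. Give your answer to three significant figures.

I = πd⁴/64 = π×61.7⁴/64 = 7.114×10^5 mm⁴
A = 2.990×10^3 mm²;  r_min = √(I/A) = √(7.114×10^5/2.990×10^3) = 15.42 mm
L_e = K·L = 2 × 0.263 m = 0.5260 m = 526.00 mm
λ = L_e / r_min = 526.00 / 15.42 = 34.1

λ ≈ 34.1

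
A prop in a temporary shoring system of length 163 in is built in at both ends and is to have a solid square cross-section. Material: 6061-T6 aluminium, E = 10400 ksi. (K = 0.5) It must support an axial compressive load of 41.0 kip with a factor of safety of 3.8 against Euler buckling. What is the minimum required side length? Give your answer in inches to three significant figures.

a ≈ 3.32 in

Required P_cr = n·P = 3.8 × 41.0 = 155.8 kip
L_e = K·L = 0.5 × 163 = 81.50 in
Required I = P_cr·L_e²/(π²E) = 1.558×10^5 × 81.50² / (π² × 1.04×10^7) = 10.08 in⁴
Solid square: I = a⁴/12  ⇒  a = (12I)^(1/4) = (12×10.08)^(1/4) = 3.32 in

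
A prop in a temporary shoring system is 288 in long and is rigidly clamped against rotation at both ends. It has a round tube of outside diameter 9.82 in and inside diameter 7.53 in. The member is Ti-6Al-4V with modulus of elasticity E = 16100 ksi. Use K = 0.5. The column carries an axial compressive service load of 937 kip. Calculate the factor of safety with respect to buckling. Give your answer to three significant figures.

d_o = 9.82 in, d_i = 7.53 in
I = π(d_o⁴ − d_i⁴)/64 = π(9.82⁴ − 7.530⁴)/64 = 298.7 in⁴
Effective length L_e = K·L = 0.5 × 288 = 144.0 in
P_cr = π²EI / L_e² = π² × 16100×10³ × 298.7 / 144.0² = 2.289×10^6 lb
Factor of safety n = P_cr / P = 2288.6 / 937 = 2.44

n ≈ 2.44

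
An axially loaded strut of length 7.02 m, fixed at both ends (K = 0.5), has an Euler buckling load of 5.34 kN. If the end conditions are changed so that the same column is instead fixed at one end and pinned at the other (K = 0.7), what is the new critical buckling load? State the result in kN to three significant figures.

P_cr ∝ 1/K², so P_cr,new = P_cr,old × (K_old/K_new)² = 5.34 × (0.5/0.7)²
= 5.34 × 0.5102 = 2.72 kN

P_cr ≈ 2.72 kN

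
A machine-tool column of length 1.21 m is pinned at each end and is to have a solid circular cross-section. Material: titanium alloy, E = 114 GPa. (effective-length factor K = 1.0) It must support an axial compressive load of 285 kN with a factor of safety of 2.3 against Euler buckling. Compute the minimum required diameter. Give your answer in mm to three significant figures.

d ≈ 64.6 mm

Required P_cr = n·P = 2.3 × 285 = 655.5 kN
L_e = K·L = 1 × 1.21 = 1.210 m
Required I = P_cr·L_e²/(π²E) = 6.555×10^5 × 1.210² / (π² × 1.14×10^11) = 8.530×10^-7 m⁴
I_req = 8.530×10^5 mm⁴
Solid circle: I = πd⁴/64  ⇒  d = (64I/π)^(1/4) = (64×8.530×10^5/π)^(1/4) = 64.6 mm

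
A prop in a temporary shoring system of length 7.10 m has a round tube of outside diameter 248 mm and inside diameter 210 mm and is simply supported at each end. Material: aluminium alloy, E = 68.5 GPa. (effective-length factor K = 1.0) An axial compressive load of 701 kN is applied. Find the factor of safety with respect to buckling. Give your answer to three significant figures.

n ≈ 1.73

d_o = 248 mm, d_i = 210 mm
I = π(d_o⁴ − d_i⁴)/64 = π(248⁴ − 210.0⁴)/64 = 9.022×10^7 mm⁴
I = 9.022×10^7 mm⁴ = 9.022×10^-5 m⁴
Effective length L_e = K·L = 1 × 7.10 = 7.100 m
P_cr = π²EI / L_e² = π² × 68.5×10⁹ × 9.022×10^-5 / 7.100² = 1.210×10^6 N
Factor of safety n = P_cr / P = 1210.0 / 701 = 1.73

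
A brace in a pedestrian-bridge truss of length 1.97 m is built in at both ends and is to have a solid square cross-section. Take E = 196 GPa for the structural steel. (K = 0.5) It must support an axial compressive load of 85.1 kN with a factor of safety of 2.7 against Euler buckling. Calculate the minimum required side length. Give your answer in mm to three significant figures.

a ≈ 34.3 mm

Required P_cr = n·P = 2.7 × 85.1 = 229.8 kN
L_e = K·L = 0.5 × 1.97 = 0.9850 m
Required I = P_cr·L_e²/(π²E) = 2.298×10^5 × 0.9850² / (π² × 1.96×10^11) = 1.152×10^-7 m⁴
I_req = 1.152×10^5 mm⁴
Solid square: I = a⁴/12  ⇒  a = (12I)^(1/4) = (12×1.152×10^5)^(1/4) = 34.3 mm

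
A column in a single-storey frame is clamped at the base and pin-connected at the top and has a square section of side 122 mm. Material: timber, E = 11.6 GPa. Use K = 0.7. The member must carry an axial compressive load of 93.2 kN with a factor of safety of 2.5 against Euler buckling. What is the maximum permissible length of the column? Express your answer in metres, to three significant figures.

I = a⁴/12 = 122⁴/12 = 1.846×10^7 mm⁴
I = 1.846×10^-5 m⁴
Required critical load P_cr = n·P = 2.5 × 93.2 = 233.0 kN = 2.330×10^5 N
From P_cr = π²EI/(K·L)²:  L = (1/K)·√(π²EI/P_cr) = (1/0.7)·√(π²×1.16×10^10×1.846×10^-5/2.330×10^5)
L = 4.30 m

L_max ≈ 4.30 m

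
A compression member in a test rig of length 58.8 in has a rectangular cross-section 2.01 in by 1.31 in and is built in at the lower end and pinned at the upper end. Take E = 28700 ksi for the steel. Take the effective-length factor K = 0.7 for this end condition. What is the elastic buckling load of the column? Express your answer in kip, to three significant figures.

Buckling occurs about the weak axis: I_min = h·b³/12 with b = 1.31 in (the shorter side).
I_min = 2.01×1.31³/12 = 0.3766 in⁴
Effective length L_e = K·L = 0.7 × 58.8 = 41.16 in
P_cr = π²EI / L_e² = π² × 28700×10³ × 0.3766 / 41.16² = 6.296×10^4 lb

P_cr ≈ 63.0 kip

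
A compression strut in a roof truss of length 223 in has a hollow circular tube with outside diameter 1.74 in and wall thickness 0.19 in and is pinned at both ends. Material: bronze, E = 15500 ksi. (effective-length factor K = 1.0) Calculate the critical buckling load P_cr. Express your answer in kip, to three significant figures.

P_cr ≈ 0.868 kip

Inner diameter d_i = 1.74 − 2×0.19 = 1.360 in
I = π(d_o⁴ − d_i⁴)/64 = π(1.74⁴ − 1.360⁴)/64 = 0.2820 in⁴
Effective length L_e = K·L = 1 × 223 = 223.0 in
P_cr = π²EI / L_e² = π² × 15500×10³ × 0.2820 / 223.0² = 867.6 lb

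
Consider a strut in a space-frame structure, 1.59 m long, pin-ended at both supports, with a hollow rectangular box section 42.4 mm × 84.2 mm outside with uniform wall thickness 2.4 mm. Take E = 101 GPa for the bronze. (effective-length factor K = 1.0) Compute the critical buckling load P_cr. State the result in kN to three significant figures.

P_cr ≈ 72.2 kN

Inner dimensions: h_i = 84.2 − 2×2.4 = 79.40 mm, b_i = 42.4 − 2×2.4 = 37.60 mm
Weak-axis I_min = (h_o·b_o³ − h_i·b_i³)/12 with b_o = 42.4, b_i = 37.60 mm (shorter outer/inner sides).
I_min = (84.2×42.4³ − 79.40×37.60³)/12 = 1.831×10^5 mm⁴
I = 1.831×10^5 mm⁴ = 1.831×10^-7 m⁴
Effective length L_e = K·L = 1 × 1.59 = 1.590 m
P_cr = π²EI / L_e² = π² × 101×10⁹ × 1.831×10^-7 / 1.590² = 7.220×10^4 N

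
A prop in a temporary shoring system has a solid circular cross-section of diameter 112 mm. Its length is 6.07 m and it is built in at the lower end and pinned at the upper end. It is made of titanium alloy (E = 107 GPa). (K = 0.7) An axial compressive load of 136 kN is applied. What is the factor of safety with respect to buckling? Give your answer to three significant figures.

I = πd⁴/64 = π×112⁴/64 = 7.724×10^6 mm⁴
I = 7.724×10^6 mm⁴ = 7.724×10^-6 m⁴
Effective length L_e = K·L = 0.7 × 6.07 = 4.249 m
P_cr = π²EI / L_e² = π² × 107×10⁹ × 7.724×10^-6 / 4.249² = 4.518×10^5 N
Factor of safety n = P_cr / P = 451.81 / 136 = 3.32

n ≈ 3.32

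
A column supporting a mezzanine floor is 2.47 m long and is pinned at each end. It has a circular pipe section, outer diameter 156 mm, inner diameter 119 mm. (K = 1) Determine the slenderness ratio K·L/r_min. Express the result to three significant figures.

d_o = 156 mm, d_i = 119 mm
I = π(d_o⁴ − d_i⁴)/64 = π(156⁴ − 119.0⁴)/64 = 1.923×10^7 mm⁴
A = 7.991×10^3 mm²;  r_min = √(I/A) = √(1.923×10^7/7.991×10^3) = 49.05 mm
L_e = K·L = 1 × 2.47 m = 2.470 m = 2470.0 mm
λ = L_e / r_min = 2470.0 / 49.05 = 50.4

λ ≈ 50.4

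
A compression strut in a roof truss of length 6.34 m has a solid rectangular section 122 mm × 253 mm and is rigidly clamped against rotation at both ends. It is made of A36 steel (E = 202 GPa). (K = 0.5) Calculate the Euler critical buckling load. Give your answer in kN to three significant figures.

Buckling occurs about the weak axis: I_min = h·b³/12 with b = 122 mm (the shorter side).
I_min = 253×122³/12 = 3.828×10^7 mm⁴
I = 3.828×10^7 mm⁴ = 3.828×10^-5 m⁴
Effective length L_e = K·L = 0.5 × 6.34 = 3.170 m
P_cr = π²EI / L_e² = π² × 202×10⁹ × 3.828×10^-5 / 3.170² = 7.595×10^6 N

P_cr ≈ 7600 kN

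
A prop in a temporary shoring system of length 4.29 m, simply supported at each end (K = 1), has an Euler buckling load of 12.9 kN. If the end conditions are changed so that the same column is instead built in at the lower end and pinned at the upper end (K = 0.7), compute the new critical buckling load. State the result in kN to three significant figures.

P_cr ∝ 1/K², so P_cr,new = P_cr,old × (K_old/K_new)² = 12.9 × (1/0.7)²
= 12.9 × 2.041 = 26.3 kN

P_cr ≈ 26.3 kN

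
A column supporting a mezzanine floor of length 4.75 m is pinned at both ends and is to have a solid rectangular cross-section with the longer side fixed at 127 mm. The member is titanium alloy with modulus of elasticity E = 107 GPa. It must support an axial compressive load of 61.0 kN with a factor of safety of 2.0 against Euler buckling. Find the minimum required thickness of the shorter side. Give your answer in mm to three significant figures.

b ≈ 62.7 mm

Required P_cr = n·P = 2.0 × 61.0 = 122.0 kN
L_e = K·L = 1 × 4.75 = 4.750 m
Required I = P_cr·L_e²/(π²E) = 1.220×10^5 × 4.750² / (π² × 1.07×10^11) = 2.607×10^-6 m⁴
I_req = 2.607×10^6 mm⁴
Rectangle, weak axis: I_min = h·b³/12 with h = 127 mm fixed  ⇒  b = (12I/h)^(1/3) = 62.7 mm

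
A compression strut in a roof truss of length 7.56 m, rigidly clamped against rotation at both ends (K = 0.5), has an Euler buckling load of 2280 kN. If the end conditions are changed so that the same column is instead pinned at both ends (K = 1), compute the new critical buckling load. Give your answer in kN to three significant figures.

P_cr ∝ 1/K², so P_cr,new = P_cr,old × (K_old/K_new)² = 2280 × (0.5/1)²
= 2280 × 0.2500 = 570 kN

P_cr ≈ 570 kN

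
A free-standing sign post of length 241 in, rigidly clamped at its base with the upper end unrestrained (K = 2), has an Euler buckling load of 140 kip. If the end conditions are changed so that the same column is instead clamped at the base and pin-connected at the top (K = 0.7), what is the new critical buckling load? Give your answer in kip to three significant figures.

P_cr ≈ 1140 kip

P_cr ∝ 1/K², so P_cr,new = P_cr,old × (K_old/K_new)² = 140 × (2/0.7)²
= 140 × 8.163 = 1140 kip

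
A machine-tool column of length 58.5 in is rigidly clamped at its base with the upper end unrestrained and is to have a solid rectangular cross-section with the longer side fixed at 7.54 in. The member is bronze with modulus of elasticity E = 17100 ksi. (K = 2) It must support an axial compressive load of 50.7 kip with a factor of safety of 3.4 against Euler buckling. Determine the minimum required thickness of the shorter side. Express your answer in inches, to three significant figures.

Required P_cr = n·P = 3.4 × 50.7 = 172.4 kip
L_e = K·L = 2 × 58.5 = 117.0 in
Required I = P_cr·L_e²/(π²E) = 1.724×10^5 × 117.0² / (π² × 1.71×10^7) = 13.98 in⁴
Rectangle, weak axis: I_min = h·b³/12 with h = 7.54 in fixed  ⇒  b = (12I/h)^(1/3) = 2.81 in

b ≈ 2.81 in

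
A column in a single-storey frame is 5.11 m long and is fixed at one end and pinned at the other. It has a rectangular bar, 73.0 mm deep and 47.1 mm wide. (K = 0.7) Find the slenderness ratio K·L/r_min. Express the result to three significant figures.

λ ≈ 263

For a rectangle r_min = b/√12 = 47.1/√12 = 13.60 mm
L_e = K·L = 0.7 × 5.11 m = 3.577 m = 3577.0 mm
λ = L_e / r_min = 3577.0 / 13.60 = 263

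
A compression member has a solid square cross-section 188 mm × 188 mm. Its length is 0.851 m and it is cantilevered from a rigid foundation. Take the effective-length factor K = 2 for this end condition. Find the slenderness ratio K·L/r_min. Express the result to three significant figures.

For a square r = a/√12 = 188/√12 = 54.27 mm
L_e = K·L = 2 × 0.851 m = 1.702 m = 1702.0 mm
λ = L_e / r_min = 1702.0 / 54.27 = 31.4

λ ≈ 31.4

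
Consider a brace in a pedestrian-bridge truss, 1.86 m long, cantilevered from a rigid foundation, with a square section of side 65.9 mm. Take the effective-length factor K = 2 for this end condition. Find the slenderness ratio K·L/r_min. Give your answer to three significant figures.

λ ≈ 196

I = a⁴/12 = 65.9⁴/12 = 1.572×10^6 mm⁴
A = 4.343×10^3 mm²;  r_min = √(I/A) = √(1.572×10^6/4.343×10^3) = 19.02 mm
L_e = K·L = 2 × 1.86 m = 3.720 m = 3720.0 mm
λ = L_e / r_min = 3720.0 / 19.02 = 196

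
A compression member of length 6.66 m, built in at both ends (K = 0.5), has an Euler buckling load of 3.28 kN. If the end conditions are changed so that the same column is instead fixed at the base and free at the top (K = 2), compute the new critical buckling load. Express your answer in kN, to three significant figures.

P_cr ∝ 1/K², so P_cr,new = P_cr,old × (K_old/K_new)² = 3.28 × (0.5/2)²
= 3.28 × 0.06250 = 0.205 kN

P_cr ≈ 0.205 kN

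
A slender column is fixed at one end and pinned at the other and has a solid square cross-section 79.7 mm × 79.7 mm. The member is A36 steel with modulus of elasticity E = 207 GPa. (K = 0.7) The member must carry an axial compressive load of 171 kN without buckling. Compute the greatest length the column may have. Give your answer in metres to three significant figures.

I = a⁴/12 = 79.7⁴/12 = 3.362×10^6 mm⁴
I = 3.362×10^-6 m⁴
At the buckling limit P_cr = P = 1.710×10^5 N
From P_cr = π²EI/(K·L)²:  L = (1/K)·√(π²EI/P_cr) = (1/0.7)·√(π²×2.07×10^11×3.362×10^-6/1.710×10^5)
L = 9.05 m

L_max ≈ 9.05 m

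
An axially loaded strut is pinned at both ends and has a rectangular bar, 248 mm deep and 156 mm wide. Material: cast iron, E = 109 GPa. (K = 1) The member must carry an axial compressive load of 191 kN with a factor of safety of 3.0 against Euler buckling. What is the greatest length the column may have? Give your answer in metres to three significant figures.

Buckling occurs about the weak axis: I_min = h·b³/12 with b = 156 mm (the shorter side).
I_min = 248×156³/12 = 7.846×10^7 mm⁴
I = 7.846×10^-5 m⁴
Required critical load P_cr = n·P = 3.0 × 191 = 573.0 kN = 5.730×10^5 N
From P_cr = π²EI/(K·L)²:  L = (1/K)·√(π²EI/P_cr) = (1/1)·√(π²×1.09×10^11×7.846×10^-5/5.730×10^5)
L = 12.1 m

L_max ≈ 12.1 m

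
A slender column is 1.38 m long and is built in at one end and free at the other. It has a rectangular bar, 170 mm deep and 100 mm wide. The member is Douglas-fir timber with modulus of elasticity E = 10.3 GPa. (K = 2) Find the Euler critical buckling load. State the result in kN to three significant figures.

Buckling occurs about the weak axis: I_min = h·b³/12 with b = 100 mm (the shorter side).
I_min = 170×100³/12 = 1.417×10^7 mm⁴
I = 1.417×10^7 mm⁴ = 1.417×10^-5 m⁴
Effective length L_e = K·L = 2 × 1.38 = 2.760 m
P_cr = π²EI / L_e² = π² × 10.3×10⁹ × 1.417×10^-5 / 2.760² = 1.891×10^5 N

P_cr ≈ 189 kN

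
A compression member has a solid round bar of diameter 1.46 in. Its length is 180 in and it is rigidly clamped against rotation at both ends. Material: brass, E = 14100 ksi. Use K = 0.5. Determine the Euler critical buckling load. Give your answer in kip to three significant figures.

I = πd⁴/64 = π×1.46⁴/64 = 0.2230 in⁴
Effective length L_e = K·L = 0.5 × 180 = 90.00 in
P_cr = π²EI / L_e² = π² × 14100×10³ × 0.2230 / 90.00² = 3.832×10^3 lb

P_cr ≈ 3.83 kip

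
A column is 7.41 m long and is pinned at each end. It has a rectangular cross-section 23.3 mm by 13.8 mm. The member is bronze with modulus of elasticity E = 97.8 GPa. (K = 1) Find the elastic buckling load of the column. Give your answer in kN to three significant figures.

P_cr ≈ 0.0897 kN

Buckling occurs about the weak axis: I_min = h·b³/12 with b = 13.8 mm (the shorter side).
I_min = 23.3×13.8³/12 = 5.103×10^3 mm⁴
I = 5.103×10^3 mm⁴ = 5.103×10^-9 m⁴
Effective length L_e = K·L = 1 × 7.41 = 7.410 m
P_cr = π²EI / L_e² = π² × 97.8×10⁹ × 5.103×10^-9 / 7.410² = 89.70 N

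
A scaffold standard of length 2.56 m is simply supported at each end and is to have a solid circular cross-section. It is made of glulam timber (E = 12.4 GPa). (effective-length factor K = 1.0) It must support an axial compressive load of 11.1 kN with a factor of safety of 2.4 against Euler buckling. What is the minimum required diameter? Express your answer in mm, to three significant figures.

Required P_cr = n·P = 2.4 × 11.1 = 26.64 kN
L_e = K·L = 1 × 2.56 = 2.560 m
Required I = P_cr·L_e²/(π²E) = 2.664×10^4 × 2.560² / (π² × 1.24×10^10) = 1.427×10^-6 m⁴
I_req = 1.427×10^6 mm⁴
Solid circle: I = πd⁴/64  ⇒  d = (64I/π)^(1/4) = (64×1.427×10^6/π)^(1/4) = 73.4 mm

d ≈ 73.4 mm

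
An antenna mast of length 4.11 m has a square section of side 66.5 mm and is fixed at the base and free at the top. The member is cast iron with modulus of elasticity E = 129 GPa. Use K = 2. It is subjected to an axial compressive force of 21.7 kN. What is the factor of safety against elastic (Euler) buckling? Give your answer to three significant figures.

n ≈ 1.42

I = a⁴/12 = 66.5⁴/12 = 1.630×10^6 mm⁴
I = 1.630×10^6 mm⁴ = 1.630×10^-6 m⁴
Effective length L_e = K·L = 2 × 4.11 = 8.220 m
P_cr = π²EI / L_e² = π² × 129×10⁹ × 1.630×10^-6 / 8.220² = 3.071×10^4 N
Factor of safety n = P_cr / P = 30.708 / 21.7 = 1.42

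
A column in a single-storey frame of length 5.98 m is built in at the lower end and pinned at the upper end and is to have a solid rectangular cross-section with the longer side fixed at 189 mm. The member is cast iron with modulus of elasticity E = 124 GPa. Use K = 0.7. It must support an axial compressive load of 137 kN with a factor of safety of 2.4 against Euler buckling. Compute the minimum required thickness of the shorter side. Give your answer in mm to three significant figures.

b ≈ 66.9 mm

Required P_cr = n·P = 2.4 × 137 = 328.8 kN
L_e = K·L = 0.7 × 5.98 = 4.186 m
Required I = P_cr·L_e²/(π²E) = 3.288×10^5 × 4.186² / (π² × 1.24×10^11) = 4.708×10^-6 m⁴
I_req = 4.708×10^6 mm⁴
Rectangle, weak axis: I_min = h·b³/12 with h = 189 mm fixed  ⇒  b = (12I/h)^(1/3) = 66.9 mm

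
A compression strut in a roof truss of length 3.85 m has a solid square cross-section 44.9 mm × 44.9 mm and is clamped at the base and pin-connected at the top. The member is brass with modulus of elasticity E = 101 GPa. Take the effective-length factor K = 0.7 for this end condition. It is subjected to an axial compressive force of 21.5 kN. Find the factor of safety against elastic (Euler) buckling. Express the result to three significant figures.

I = a⁴/12 = 44.9⁴/12 = 3.387×10^5 mm⁴
I = 3.387×10^5 mm⁴ = 3.387×10^-7 m⁴
Effective length L_e = K·L = 0.7 × 3.85 = 2.695 m
P_cr = π²EI / L_e² = π² × 101×10⁹ × 3.387×10^-7 / 2.695² = 4.648×10^4 N
Factor of safety n = P_cr / P = 46.484 / 21.5 = 2.16

n ≈ 2.16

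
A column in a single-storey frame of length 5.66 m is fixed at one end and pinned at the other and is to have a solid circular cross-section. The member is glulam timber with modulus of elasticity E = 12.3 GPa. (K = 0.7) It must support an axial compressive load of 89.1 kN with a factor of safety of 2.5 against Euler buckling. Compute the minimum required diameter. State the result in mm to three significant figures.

Required P_cr = n·P = 2.5 × 89.1 = 222.8 kN
L_e = K·L = 0.7 × 5.66 = 3.962 m
Required I = P_cr·L_e²/(π²E) = 2.227×10^5 × 3.962² / (π² × 1.23×10^10) = 2.880×10^-5 m⁴
I_req = 2.880×10^7 mm⁴
Solid circle: I = πd⁴/64  ⇒  d = (64I/π)^(1/4) = (64×2.880×10^7/π)^(1/4) = 156 mm

d ≈ 156 mm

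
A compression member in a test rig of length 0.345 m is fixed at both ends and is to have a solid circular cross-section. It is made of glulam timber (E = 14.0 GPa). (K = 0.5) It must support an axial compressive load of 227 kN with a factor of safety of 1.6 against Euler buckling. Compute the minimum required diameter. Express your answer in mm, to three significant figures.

d ≈ 35.5 mm

Required P_cr = n·P = 1.6 × 227 = 363.2 kN
L_e = K·L = 0.5 × 0.345 = 0.1725 m
Required I = P_cr·L_e²/(π²E) = 3.632×10^5 × 0.1725² / (π² × 1.40×10^10) = 7.822×10^-8 m⁴
I_req = 7.822×10^4 mm⁴
Solid circle: I = πd⁴/64  ⇒  d = (64I/π)^(1/4) = (64×7.822×10^4/π)^(1/4) = 35.5 mm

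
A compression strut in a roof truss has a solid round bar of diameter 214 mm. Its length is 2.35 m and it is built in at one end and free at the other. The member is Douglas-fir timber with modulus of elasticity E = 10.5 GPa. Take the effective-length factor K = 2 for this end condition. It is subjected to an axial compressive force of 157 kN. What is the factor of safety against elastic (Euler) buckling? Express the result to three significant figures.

n ≈ 3.08

I = πd⁴/64 = π×214⁴/64 = 1.029×10^8 mm⁴
I = 1.029×10^8 mm⁴ = 1.029×10^-4 m⁴
Effective length L_e = K·L = 2 × 2.35 = 4.700 m
P_cr = π²EI / L_e² = π² × 10.5×10⁹ × 1.029×10^-4 / 4.700² = 4.830×10^5 N
Factor of safety n = P_cr / P = 482.97 / 157 = 3.08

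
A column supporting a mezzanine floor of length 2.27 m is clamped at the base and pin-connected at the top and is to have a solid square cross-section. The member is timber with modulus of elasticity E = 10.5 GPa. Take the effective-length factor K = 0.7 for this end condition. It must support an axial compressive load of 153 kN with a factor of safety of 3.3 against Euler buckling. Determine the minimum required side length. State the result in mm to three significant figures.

Required P_cr = n·P = 3.3 × 153 = 504.9 kN
L_e = K·L = 0.7 × 2.27 = 1.589 m
Required I = P_cr·L_e²/(π²E) = 5.049×10^5 × 1.589² / (π² × 1.05×10^10) = 1.230×10^-5 m⁴
I_req = 1.230×10^7 mm⁴
Solid square: I = a⁴/12  ⇒  a = (12I)^(1/4) = (12×1.230×10^7)^(1/4) = 110 mm

a ≈ 110 mm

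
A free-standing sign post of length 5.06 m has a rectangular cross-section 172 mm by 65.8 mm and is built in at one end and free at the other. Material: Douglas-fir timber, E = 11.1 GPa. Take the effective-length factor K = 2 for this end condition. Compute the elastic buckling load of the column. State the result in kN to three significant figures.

Buckling occurs about the weak axis: I_min = h·b³/12 with b = 65.8 mm (the shorter side).
I_min = 172×65.8³/12 = 4.083×10^6 mm⁴
I = 4.083×10^6 mm⁴ = 4.083×10^-6 m⁴
Effective length L_e = K·L = 2 × 5.06 = 10.12 m
P_cr = π²EI / L_e² = π² × 11.1×10⁹ × 4.083×10^-6 / 10.12² = 4.368×10^3 N

P_cr ≈ 4.37 kN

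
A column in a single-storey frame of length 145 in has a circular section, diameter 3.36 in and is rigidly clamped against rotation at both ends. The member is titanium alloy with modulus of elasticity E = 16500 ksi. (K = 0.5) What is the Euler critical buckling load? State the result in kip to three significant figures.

I = πd⁴/64 = π×3.36⁴/64 = 6.256 in⁴
Effective length L_e = K·L = 0.5 × 145 = 72.50 in
P_cr = π²EI / L_e² = π² × 16500×10³ × 6.256 / 72.50² = 1.938×10^5 lb

P_cr ≈ 194 kip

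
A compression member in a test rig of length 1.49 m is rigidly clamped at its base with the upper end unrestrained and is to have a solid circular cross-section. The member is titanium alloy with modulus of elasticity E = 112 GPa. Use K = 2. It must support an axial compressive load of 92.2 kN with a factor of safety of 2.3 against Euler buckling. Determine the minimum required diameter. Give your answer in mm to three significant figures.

Required P_cr = n·P = 2.3 × 92.2 = 212.1 kN
L_e = K·L = 2 × 1.49 = 2.980 m
Required I = P_cr·L_e²/(π²E) = 2.121×10^5 × 2.980² / (π² × 1.12×10^11) = 1.704×10^-6 m⁴
I_req = 1.704×10^6 mm⁴
Solid circle: I = πd⁴/64  ⇒  d = (64I/π)^(1/4) = (64×1.704×10^6/π)^(1/4) = 76.8 mm

d ≈ 76.8 mm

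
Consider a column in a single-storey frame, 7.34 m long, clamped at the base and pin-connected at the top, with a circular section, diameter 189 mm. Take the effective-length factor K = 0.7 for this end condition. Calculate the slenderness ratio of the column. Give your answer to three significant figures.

For a solid circle r = d/4 = 189/4 = 47.25 mm
L_e = K·L = 0.7 × 7.34 m = 5.138 m = 5138.0 mm
λ = L_e / r_min = 5138.0 / 47.25 = 109

λ ≈ 109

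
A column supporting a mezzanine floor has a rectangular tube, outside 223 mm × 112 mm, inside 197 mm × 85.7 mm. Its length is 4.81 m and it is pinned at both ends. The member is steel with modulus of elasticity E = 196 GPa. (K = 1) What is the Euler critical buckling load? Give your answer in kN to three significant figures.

Weak-axis I_min = (h_o·b_o³ − h_i·b_i³)/12 with b_o = 112, b_i = 85.70 mm (shorter outer/inner sides).
I_min = (223×112³ − 197.0×85.70³)/12 = 1.578×10^7 mm⁴
I = 1.578×10^7 mm⁴ = 1.578×10^-5 m⁴
Effective length L_e = K·L = 1 × 4.81 = 4.810 m
P_cr = π²EI / L_e² = π² × 196×10⁹ × 1.578×10^-5 / 4.810² = 1.319×10^6 N

P_cr ≈ 1320 kN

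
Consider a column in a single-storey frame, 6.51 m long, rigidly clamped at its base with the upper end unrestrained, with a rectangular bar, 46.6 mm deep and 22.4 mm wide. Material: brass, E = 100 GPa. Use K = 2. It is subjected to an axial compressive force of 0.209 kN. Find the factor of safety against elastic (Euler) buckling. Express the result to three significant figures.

Buckling occurs about the weak axis: I_min = h·b³/12 with b = 22.4 mm (the shorter side).
I_min = 46.6×22.4³/12 = 4.365×10^4 mm⁴
I = 4.365×10^4 mm⁴ = 4.365×10^-8 m⁴
Effective length L_e = K·L = 2 × 6.51 = 13.02 m
P_cr = π²EI / L_e² = π² × 100×10⁹ × 4.365×10^-8 / 13.02² = 254.1 N
Factor of safety n = P_cr / P = 0.25411 / 0.209 = 1.22

n ≈ 1.22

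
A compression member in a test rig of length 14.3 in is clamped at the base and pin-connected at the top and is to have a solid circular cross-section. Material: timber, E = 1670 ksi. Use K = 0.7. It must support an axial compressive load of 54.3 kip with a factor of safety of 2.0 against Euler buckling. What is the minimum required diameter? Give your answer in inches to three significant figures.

d ≈ 1.92 in

Required P_cr = n·P = 2.0 × 54.3 = 108.6 kip
L_e = K·L = 0.7 × 14.3 = 10.01 in
Required I = P_cr·L_e²/(π²E) = 1.086×10^5 × 10.01² / (π² × 1.67×10^6) = 0.6602 in⁴
Solid circle: I = πd⁴/64  ⇒  d = (64I/π)^(1/4) = (64×0.6602/π)^(1/4) = 1.92 in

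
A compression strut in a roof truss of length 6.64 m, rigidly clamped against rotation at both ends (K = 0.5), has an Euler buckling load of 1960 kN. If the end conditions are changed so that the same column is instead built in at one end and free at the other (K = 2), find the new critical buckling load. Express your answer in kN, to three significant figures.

P_cr ≈ 122 kN

P_cr ∝ 1/K², so P_cr,new = P_cr,old × (K_old/K_new)² = 1960 × (0.5/2)²
= 1960 × 0.06250 = 122 kN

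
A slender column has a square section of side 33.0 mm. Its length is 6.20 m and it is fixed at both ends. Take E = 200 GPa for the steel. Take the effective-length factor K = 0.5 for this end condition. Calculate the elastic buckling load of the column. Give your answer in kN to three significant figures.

P_cr ≈ 20.3 kN

I = a⁴/12 = 33.0⁴/12 = 9.883×10^4 mm⁴
I = 9.883×10^4 mm⁴ = 9.883×10^-8 m⁴
Effective length L_e = K·L = 0.5 × 6.20 = 3.100 m
P_cr = π²EI / L_e² = π² × 200×10⁹ × 9.883×10^-8 / 3.100² = 2.030×10^4 N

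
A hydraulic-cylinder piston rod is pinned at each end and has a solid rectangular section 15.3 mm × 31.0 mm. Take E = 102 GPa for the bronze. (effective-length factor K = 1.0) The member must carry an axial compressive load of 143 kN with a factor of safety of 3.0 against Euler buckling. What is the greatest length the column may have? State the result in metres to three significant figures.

Buckling occurs about the weak axis: I_min = h·b³/12 with b = 15.3 mm (the shorter side).
I_min = 31.0×15.3³/12 = 9.252×10^3 mm⁴
I = 9.252×10^-9 m⁴
Required critical load P_cr = n·P = 3.0 × 143 = 429.0 kN = 4.290×10^5 N
From P_cr = π²EI/(K·L)²:  L = (1/K)·√(π²EI/P_cr) = (1/1)·√(π²×1.02×10^11×9.252×10^-9/4.290×10^5)
L = 0.147 m

L_max ≈ 0.147 m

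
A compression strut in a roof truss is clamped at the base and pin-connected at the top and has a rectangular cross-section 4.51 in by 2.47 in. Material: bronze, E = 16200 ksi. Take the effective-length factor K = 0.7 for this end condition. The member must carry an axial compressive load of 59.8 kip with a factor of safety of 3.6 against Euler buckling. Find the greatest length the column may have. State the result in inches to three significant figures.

L_max ≈ 92.7 in

Buckling occurs about the weak axis: I_min = h·b³/12 with b = 2.47 in (the shorter side).
I_min = 4.51×2.47³/12 = 5.664 in⁴
Required critical load P_cr = n·P = 3.6 × 59.8 = 215.3 kip = 2.153×10^5 lb
From P_cr = π²EI/(K·L)²:  L = (1/K)·√(π²EI/P_cr) = (1/0.7)·√(π²×1.62×10^7×5.664/2.153×10^5)
L = 92.7 in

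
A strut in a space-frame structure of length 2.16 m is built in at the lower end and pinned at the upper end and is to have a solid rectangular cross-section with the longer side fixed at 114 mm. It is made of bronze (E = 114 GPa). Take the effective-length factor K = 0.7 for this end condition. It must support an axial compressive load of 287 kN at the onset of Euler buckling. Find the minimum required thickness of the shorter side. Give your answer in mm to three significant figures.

b ≈ 39.4 mm

L_e = K·L = 0.7 × 2.16 = 1.512 m
Required I = P_cr·L_e²/(π²E) = 2.870×10^5 × 1.512² / (π² × 1.14×10^11) = 5.832×10^-7 m⁴
I_req = 5.832×10^5 mm⁴
Rectangle, weak axis: I_min = h·b³/12 with h = 114 mm fixed  ⇒  b = (12I/h)^(1/3) = 39.4 mm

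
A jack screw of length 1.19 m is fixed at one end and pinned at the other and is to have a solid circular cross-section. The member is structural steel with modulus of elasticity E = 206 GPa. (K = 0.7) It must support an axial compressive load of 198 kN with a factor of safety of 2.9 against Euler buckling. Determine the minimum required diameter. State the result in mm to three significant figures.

d ≈ 44.7 mm

Required P_cr = n·P = 2.9 × 198 = 574.2 kN
L_e = K·L = 0.7 × 1.19 = 0.8330 m
Required I = P_cr·L_e²/(π²E) = 5.742×10^5 × 0.8330² / (π² × 2.06×10^11) = 1.960×10^-7 m⁴
I_req = 1.960×10^5 mm⁴
Solid circle: I = πd⁴/64  ⇒  d = (64I/π)^(1/4) = (64×1.960×10^5/π)^(1/4) = 44.7 mm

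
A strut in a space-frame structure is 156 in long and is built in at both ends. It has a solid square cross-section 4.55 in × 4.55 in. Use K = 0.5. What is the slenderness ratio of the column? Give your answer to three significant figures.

I = a⁴/12 = 4.55⁴/12 = 35.72 in⁴
A = 20.70 in²;  r_min = √(I/A) = √(35.72/20.70) = 1.313 in
L_e = K·L = 0.5 × 156 = 78.00 in
λ = L_e / r_min = 78.000 / 1.313 = 59.4

λ ≈ 59.4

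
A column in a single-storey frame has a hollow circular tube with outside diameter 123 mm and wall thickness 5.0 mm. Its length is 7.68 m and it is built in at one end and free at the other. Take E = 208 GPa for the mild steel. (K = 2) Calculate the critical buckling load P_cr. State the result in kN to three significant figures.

Inner diameter d_i = 123 − 2×5.0 = 113.0 mm
I = π(d_o⁴ − d_i⁴)/64 = π(123⁴ − 113.0⁴)/64 = 3.232×10^6 mm⁴
I = 3.232×10^6 mm⁴ = 3.232×10^-6 m⁴
Effective length L_e = K·L = 2 × 7.68 = 15.36 m
P_cr = π²EI / L_e² = π² × 208×10⁹ × 3.232×10^-6 / 15.36² = 2.812×10^4 N

P_cr ≈ 28.1 kN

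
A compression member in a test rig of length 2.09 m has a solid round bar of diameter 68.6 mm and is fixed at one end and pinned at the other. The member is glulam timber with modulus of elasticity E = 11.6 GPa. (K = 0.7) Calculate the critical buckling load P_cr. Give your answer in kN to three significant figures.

P_cr ≈ 58.1 kN

I = πd⁴/64 = π×68.6⁴/64 = 1.087×10^6 mm⁴
I = 1.087×10^6 mm⁴ = 1.087×10^-6 m⁴
Effective length L_e = K·L = 0.7 × 2.09 = 1.463 m
P_cr = π²EI / L_e² = π² × 11.6×10⁹ × 1.087×10^-6 / 1.463² = 5.815×10^4 N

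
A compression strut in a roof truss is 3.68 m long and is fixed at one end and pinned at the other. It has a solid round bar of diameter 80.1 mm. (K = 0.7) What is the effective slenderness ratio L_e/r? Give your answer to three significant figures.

For a solid circle r = d/4 = 80.1/4 = 20.02 mm
L_e = K·L = 0.7 × 3.68 m = 2.576 m = 2576.0 mm
λ = L_e / r_min = 2576.0 / 20.02 = 129

λ ≈ 129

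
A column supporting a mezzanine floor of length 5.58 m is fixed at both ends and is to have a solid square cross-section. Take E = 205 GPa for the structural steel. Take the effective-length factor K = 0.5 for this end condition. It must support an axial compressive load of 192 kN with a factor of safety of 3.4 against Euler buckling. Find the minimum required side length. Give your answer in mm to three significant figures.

Required P_cr = n·P = 3.4 × 192 = 652.8 kN
L_e = K·L = 0.5 × 5.58 = 2.790 m
Required I = P_cr·L_e²/(π²E) = 6.528×10^5 × 2.790² / (π² × 2.05×10^11) = 2.512×10^-6 m⁴
I_req = 2.512×10^6 mm⁴
Solid square: I = a⁴/12  ⇒  a = (12I)^(1/4) = (12×2.512×10^6)^(1/4) = 74.1 mm

a ≈ 74.1 mm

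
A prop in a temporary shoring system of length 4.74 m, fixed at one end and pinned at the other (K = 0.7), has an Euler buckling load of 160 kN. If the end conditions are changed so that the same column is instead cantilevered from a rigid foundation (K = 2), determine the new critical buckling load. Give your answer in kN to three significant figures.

P_cr ∝ 1/K², so P_cr,new = P_cr,old × (K_old/K_new)² = 160 × (0.7/2)²
= 160 × 0.1225 = 19.6 kN

P_cr ≈ 19.6 kN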